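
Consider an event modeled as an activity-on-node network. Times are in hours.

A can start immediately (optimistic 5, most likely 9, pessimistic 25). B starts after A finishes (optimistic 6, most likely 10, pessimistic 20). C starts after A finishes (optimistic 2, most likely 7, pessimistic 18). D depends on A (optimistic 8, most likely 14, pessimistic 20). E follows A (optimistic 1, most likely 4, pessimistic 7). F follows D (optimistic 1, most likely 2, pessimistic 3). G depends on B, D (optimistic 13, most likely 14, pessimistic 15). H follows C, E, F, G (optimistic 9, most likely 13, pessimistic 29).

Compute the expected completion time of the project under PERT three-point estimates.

54 hours

te_A = (5 + 4·9 + 25)/6 = 66/6 = 11
te_B = (6 + 4·10 + 20)/6 = 66/6 = 11
te_C = (2 + 4·7 + 18)/6 = 48/6 = 8
te_D = (8 + 4·14 + 20)/6 = 84/6 = 14
te_E = (1 + 4·4 + 7)/6 = 24/6 = 4
te_F = (1 + 4·2 + 3)/6 = 12/6 = 2
te_G = (13 + 4·14 + 15)/6 = 84/6 = 14
te_H = (9 + 4·13 + 29)/6 = 90/6 = 15

Forward pass:
ES_A = 0; EF_A = 11
ES_B = 11; EF_B = 11+11 = 22
ES_C = 11; EF_C = 11+8 = 19
ES_D = 11; EF_D = 11+14 = 25
ES_E = 11; EF_E = 11+4 = 15
ES_F = 25; EF_F = 25+2 = 27
ES_G = max(EF_B=22, EF_D=25) = 25; EF_G = 25+14 = 39
ES_H = max(EF_C=19, EF_E=15, EF_F=27, EF_G=39) = 39; EF_H = 39+15 = 54
Expected project duration μ = 54 hours. Critical path: A → D → G → H.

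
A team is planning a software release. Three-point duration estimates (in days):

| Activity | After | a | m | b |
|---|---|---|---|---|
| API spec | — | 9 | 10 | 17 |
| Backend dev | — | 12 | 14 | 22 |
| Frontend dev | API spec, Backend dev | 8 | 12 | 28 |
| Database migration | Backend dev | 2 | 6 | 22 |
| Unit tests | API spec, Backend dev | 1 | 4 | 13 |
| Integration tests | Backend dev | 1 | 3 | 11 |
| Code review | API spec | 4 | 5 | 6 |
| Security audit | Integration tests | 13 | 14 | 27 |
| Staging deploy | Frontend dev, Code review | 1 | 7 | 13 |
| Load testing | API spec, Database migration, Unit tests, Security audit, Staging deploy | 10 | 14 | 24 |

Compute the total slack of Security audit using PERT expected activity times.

1 days

te_API spec = (9 + 4·10 + 17)/6 = 66/6 = 11
te_Backend dev = (12 + 4·14 + 22)/6 = 90/6 = 15
te_Frontend dev = (8 + 4·12 + 28)/6 = 84/6 = 14
te_Database migration = (2 + 4·6 + 22)/6 = 48/6 = 8
te_Unit tests = (1 + 4·4 + 13)/6 = 30/6 = 5
te_Integration tests = (1 + 4·3 + 11)/6 = 24/6 = 4
te_Code review = (4 + 4·5 + 6)/6 = 30/6 = 5
te_Security audit = (13 + 4·14 + 27)/6 = 96/6 = 16
te_Staging deploy = (1 + 4·7 + 13)/6 = 42/6 = 7
te_Load testing = (10 + 4·14 + 24)/6 = 90/6 = 15

Forward pass:
ES_API spec = 0; EF_API spec = 11
ES_Backend dev = 0; EF_Backend dev = 15
ES_Frontend dev = max(EF_API spec=11, EF_Backend dev=15) = 15; EF_Frontend dev = 15+14 = 29
ES_Database migration = 15; EF_Database migration = 15+8 = 23
ES_Unit tests = max(EF_API spec=11, EF_Backend dev=15) = 15; EF_Unit tests = 15+5 = 20
ES_Integration tests = 15; EF_Integration tests = 15+4 = 19
ES_Code review = 11; EF_Code review = 11+5 = 16
ES_Security audit = 19; EF_Security audit = 19+16 = 35
ES_Staging deploy = max(EF_Frontend dev=29, EF_Code review=16) = 29; EF_Staging deploy = 29+7 = 36
ES_Load testing = max(EF_API spec=11, EF_Database migration=23, EF_Unit tests=20, EF_Security audit=35, EF_Staging deploy=36) = 36; EF_Load testing = 36+15 = 51
Expected project duration μ = 51 days. Critical path: Backend dev → Frontend dev → Staging deploy → Load testing.

Backward pass:
LF_Load testing = 51; LS_Load testing = 51−15 = 36
LF_Staging deploy = LS_Load testing = 36; LS_Staging deploy = 36−7 = 29
LF_Security audit = LS_Load testing = 36; LS_Security audit = 36−16 = 20
LF_Code review = LS_Staging deploy = 29; LS_Code review = 29−5 = 24
LF_Integration tests = LS_Security audit = 20; LS_Integration tests = 20−4 = 16
LF_Unit tests = LS_Load testing = 36; LS_Unit tests = 36−5 = 31
LF_Database migration = LS_Load testing = 36; LS_Database migration = 36−8 = 28
LF_Frontend dev = LS_Staging deploy = 29; LS_Frontend dev = 29−14 = 15
LF_Backend dev = min(LS_Frontend dev=15, LS_Database migration=28, LS_Unit tests=31, LS_Integration tests=16) = 15; LS_Backend dev = 15−15 = 0
LF_API spec = min(LS_Frontend dev=15, LS_Unit tests=31, LS_Code review=24, LS_Load testing=36) = 15; LS_API spec = 15−11 = 4
Slack_Security audit = LS_Security audit − ES_Security audit = 20 − 19 = 1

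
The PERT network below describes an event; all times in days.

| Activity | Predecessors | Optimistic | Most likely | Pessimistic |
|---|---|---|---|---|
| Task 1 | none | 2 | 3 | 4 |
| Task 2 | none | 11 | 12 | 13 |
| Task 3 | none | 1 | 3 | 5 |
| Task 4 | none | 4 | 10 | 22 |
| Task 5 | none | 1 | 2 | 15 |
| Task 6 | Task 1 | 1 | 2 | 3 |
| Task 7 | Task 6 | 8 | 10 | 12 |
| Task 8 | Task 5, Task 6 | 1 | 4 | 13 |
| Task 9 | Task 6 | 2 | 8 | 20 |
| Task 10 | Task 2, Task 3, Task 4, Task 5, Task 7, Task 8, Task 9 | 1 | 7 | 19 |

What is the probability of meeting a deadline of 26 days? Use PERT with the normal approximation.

te_Task 1 = (2 + 4·3 + 4)/6 = 18/6 = 3; σ²_Task 1 = ((4−2)/6)² = 0.111
te_Task 2 = (11 + 4·12 + 13)/6 = 72/6 = 12; σ²_Task 2 = ((13−11)/6)² = 0.111
te_Task 3 = (1 + 4·3 + 5)/6 = 18/6 = 3; σ²_Task 3 = ((5−1)/6)² = 0.444
te_Task 4 = (4 + 4·10 + 22)/6 = 66/6 = 11; σ²_Task 4 = ((22−4)/6)² = 9.000
te_Task 5 = (1 + 4·2 + 15)/6 = 24/6 = 4; σ²_Task 5 = ((15−1)/6)² = 5.444
te_Task 6 = (1 + 4·2 + 3)/6 = 12/6 = 2; σ²_Task 6 = ((3−1)/6)² = 0.111
te_Task 7 = (8 + 4·10 + 12)/6 = 60/6 = 10; σ²_Task 7 = ((12−8)/6)² = 0.444
te_Task 8 = (1 + 4·4 + 13)/6 = 30/6 = 5; σ²_Task 8 = ((13−1)/6)² = 4.000
te_Task 9 = (2 + 4·8 + 20)/6 = 54/6 = 9; σ²_Task 9 = ((20−2)/6)² = 9.000
te_Task 10 = (1 + 4·7 + 19)/6 = 48/6 = 8; σ²_Task 10 = ((19−1)/6)² = 9.000

Forward pass:
ES_Task 1 = 0; EF_Task 1 = 3
ES_Task 2 = 0; EF_Task 2 = 12
ES_Task 3 = 0; EF_Task 3 = 3
ES_Task 4 = 0; EF_Task 4 = 11
ES_Task 5 = 0; EF_Task 5 = 4
ES_Task 6 = 3; EF_Task 6 = 3+2 = 5
ES_Task 7 = 5; EF_Task 7 = 5+10 = 15
ES_Task 8 = max(EF_Task 5=4, EF_Task 6=5) = 5; EF_Task 8 = 5+5 = 10
ES_Task 9 = 5; EF_Task 9 = 5+9 = 14
ES_Task 10 = max(EF_Task 2=12, EF_Task 3=3, EF_Task 4=11, EF_Task 5=4, EF_Task 7=15, EF_Task 8=10, EF_Task 9=14) = 15; EF_Task 10 = 15+8 = 23
Expected project duration μ = 23 days. Critical path: Task 1 → Task 6 → Task 7 → Task 10.

Variance along critical path = 0.111 + 0.111 + 0.444 + 9.000 = 9.667; σ = √9.667 = 3.109 days.
Z = (26 − 23) / 3.109 = 0.965
P(T ≤ 26) = Φ(0.965) ≈ 0.833

0.833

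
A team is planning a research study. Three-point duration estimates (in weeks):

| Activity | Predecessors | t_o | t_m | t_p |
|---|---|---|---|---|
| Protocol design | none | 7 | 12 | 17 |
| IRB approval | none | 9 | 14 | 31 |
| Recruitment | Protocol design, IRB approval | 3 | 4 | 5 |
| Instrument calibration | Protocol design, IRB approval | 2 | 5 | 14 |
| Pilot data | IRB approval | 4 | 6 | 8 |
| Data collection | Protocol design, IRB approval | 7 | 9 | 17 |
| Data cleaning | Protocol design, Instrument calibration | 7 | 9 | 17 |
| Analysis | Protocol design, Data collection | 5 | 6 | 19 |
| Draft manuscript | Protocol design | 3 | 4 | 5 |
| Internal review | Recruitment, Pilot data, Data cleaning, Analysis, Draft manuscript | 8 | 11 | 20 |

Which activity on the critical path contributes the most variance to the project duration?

te_Protocol design = (7 + 4·12 + 17)/6 = 72/6 = 12; σ²_Protocol design = ((17−7)/6)² = 2.778
te_IRB approval = (9 + 4·14 + 31)/6 = 96/6 = 16; σ²_IRB approval = ((31−9)/6)² = 13.444
te_Recruitment = (3 + 4·4 + 5)/6 = 24/6 = 4; σ²_Recruitment = ((5−3)/6)² = 0.111
te_Instrument calibration = (2 + 4·5 + 14)/6 = 36/6 = 6; σ²_Instrument calibration = ((14−2)/6)² = 4.000
te_Pilot data = (4 + 4·6 + 8)/6 = 36/6 = 6; σ²_Pilot data = ((8−4)/6)² = 0.444
te_Data collection = (7 + 4·9 + 17)/6 = 60/6 = 10; σ²_Data collection = ((17−7)/6)² = 2.778
te_Data cleaning = (7 + 4·9 + 17)/6 = 60/6 = 10; σ²_Data cleaning = ((17−7)/6)² = 2.778
te_Analysis = (5 + 4·6 + 19)/6 = 48/6 = 8; σ²_Analysis = ((19−5)/6)² = 5.444
te_Draft manuscript = (3 + 4·4 + 5)/6 = 24/6 = 4; σ²_Draft manuscript = ((5−3)/6)² = 0.111
te_Internal review = (8 + 4·11 + 20)/6 = 72/6 = 12; σ²_Internal review = ((20−8)/6)² = 4.000

Forward pass:
ES_Protocol design = 0; EF_Protocol design = 12
ES_IRB approval = 0; EF_IRB approval = 16
ES_Recruitment = max(EF_Protocol design=12, EF_IRB approval=16) = 16; EF_Recruitment = 16+4 = 20
ES_Instrument calibration = max(EF_Protocol design=12, EF_IRB approval=16) = 16; EF_Instrument calibration = 16+6 = 22
ES_Pilot data = 16; EF_Pilot data = 16+6 = 22
ES_Data collection = max(EF_Protocol design=12, EF_IRB approval=16) = 16; EF_Data collection = 16+10 = 26
ES_Data cleaning = max(EF_Protocol design=12, EF_Instrument calibration=22) = 22; EF_Data cleaning = 22+10 = 32
ES_Analysis = max(EF_Protocol design=12, EF_Data collection=26) = 26; EF_Analysis = 26+8 = 34
ES_Draft manuscript = 12; EF_Draft manuscript = 12+4 = 16
ES_Internal review = max(EF_Recruitment=20, EF_Pilot data=22, EF_Data cleaning=32, EF_Analysis=34, EF_Draft manuscript=16) = 34; EF_Internal review = 34+12 = 46
Expected project duration μ = 46 weeks. Critical path: IRB approval → Data collection → Analysis → Internal review.

Variances on critical path: σ²_IRB approval=13.444, σ²_Data collection=2.778, σ²_Analysis=5.444, σ²_Internal review=4.000.
Largest is σ²_IRB approval = 13.444.

IRB approval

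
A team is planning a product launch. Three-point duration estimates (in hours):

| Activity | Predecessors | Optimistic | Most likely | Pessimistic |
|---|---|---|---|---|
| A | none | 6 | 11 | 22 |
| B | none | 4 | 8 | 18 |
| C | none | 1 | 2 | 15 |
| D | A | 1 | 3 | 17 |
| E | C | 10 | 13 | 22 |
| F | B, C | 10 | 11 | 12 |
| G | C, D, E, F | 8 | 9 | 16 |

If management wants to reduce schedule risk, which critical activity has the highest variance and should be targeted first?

te_A = (6 + 4·11 + 22)/6 = 72/6 = 12; σ²_A = ((22−6)/6)² = 7.111
te_B = (4 + 4·8 + 18)/6 = 54/6 = 9; σ²_B = ((18−4)/6)² = 5.444
te_C = (1 + 4·2 + 15)/6 = 24/6 = 4; σ²_C = ((15−1)/6)² = 5.444
te_D = (1 + 4·3 + 17)/6 = 30/6 = 5; σ²_D = ((17−1)/6)² = 7.111
te_E = (10 + 4·13 + 22)/6 = 84/6 = 14; σ²_E = ((22−10)/6)² = 4.000
te_F = (10 + 4·11 + 12)/6 = 66/6 = 11; σ²_F = ((12−10)/6)² = 0.111
te_G = (8 + 4·9 + 16)/6 = 60/6 = 10; σ²_G = ((16−8)/6)² = 1.778

Forward pass:
ES_A = 0; EF_A = 12
ES_B = 0; EF_B = 9
ES_C = 0; EF_C = 4
ES_D = 12; EF_D = 12+5 = 17
ES_E = 4; EF_E = 4+14 = 18
ES_F = max(EF_B=9, EF_C=4) = 9; EF_F = 9+11 = 20
ES_G = max(EF_C=4, EF_D=17, EF_E=18, EF_F=20) = 20; EF_G = 20+10 = 30
Expected project duration μ = 30 hours. Critical path: B → F → G.

Variances on critical path: σ²_B=5.444, σ²_F=0.111, σ²_G=1.778.
Largest is σ²_B = 5.444.

B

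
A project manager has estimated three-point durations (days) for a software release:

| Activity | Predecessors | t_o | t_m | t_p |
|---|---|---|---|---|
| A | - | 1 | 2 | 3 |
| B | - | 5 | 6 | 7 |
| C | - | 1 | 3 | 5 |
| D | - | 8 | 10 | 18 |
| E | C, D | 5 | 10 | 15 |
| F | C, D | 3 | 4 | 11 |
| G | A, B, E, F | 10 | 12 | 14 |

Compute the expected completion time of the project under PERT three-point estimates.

te_A = (1 + 4·2 + 3)/6 = 12/6 = 2
te_B = (5 + 4·6 + 7)/6 = 36/6 = 6
te_C = (1 + 4·3 + 5)/6 = 18/6 = 3
te_D = (8 + 4·10 + 18)/6 = 66/6 = 11
te_E = (5 + 4·10 + 15)/6 = 60/6 = 10
te_F = (3 + 4·4 + 11)/6 = 30/6 = 5
te_G = (10 + 4·12 + 14)/6 = 72/6 = 12

Forward pass:
ES_A = 0; EF_A = 2
ES_B = 0; EF_B = 6
ES_C = 0; EF_C = 3
ES_D = 0; EF_D = 11
ES_E = max(EF_C=3, EF_D=11) = 11; EF_E = 11+10 = 21
ES_F = max(EF_C=3, EF_D=11) = 11; EF_F = 11+5 = 16
ES_G = max(EF_A=2, EF_B=6, EF_E=21, EF_F=16) = 21; EF_G = 21+12 = 33
Expected project duration μ = 33 days. Critical path: D → E → G.

33 days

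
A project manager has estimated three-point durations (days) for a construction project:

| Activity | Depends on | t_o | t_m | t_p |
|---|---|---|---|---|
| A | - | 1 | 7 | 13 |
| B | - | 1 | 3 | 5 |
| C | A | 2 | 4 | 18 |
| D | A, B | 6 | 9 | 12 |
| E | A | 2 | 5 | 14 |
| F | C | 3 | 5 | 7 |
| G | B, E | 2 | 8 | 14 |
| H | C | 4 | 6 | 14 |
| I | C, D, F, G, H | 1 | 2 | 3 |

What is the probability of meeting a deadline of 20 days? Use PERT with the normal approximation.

0.194

te_A = (1 + 4·7 + 13)/6 = 42/6 = 7; σ²_A = ((13−1)/6)² = 4.000
te_B = (1 + 4·3 + 5)/6 = 18/6 = 3; σ²_B = ((5−1)/6)² = 0.444
te_C = (2 + 4·4 + 18)/6 = 36/6 = 6; σ²_C = ((18−2)/6)² = 7.111
te_D = (6 + 4·9 + 12)/6 = 54/6 = 9; σ²_D = ((12−6)/6)² = 1.000
te_E = (2 + 4·5 + 14)/6 = 36/6 = 6; σ²_E = ((14−2)/6)² = 4.000
te_F = (3 + 4·5 + 7)/6 = 30/6 = 5; σ²_F = ((7−3)/6)² = 0.444
te_G = (2 + 4·8 + 14)/6 = 48/6 = 8; σ²_G = ((14−2)/6)² = 4.000
te_H = (4 + 4·6 + 14)/6 = 42/6 = 7; σ²_H = ((14−4)/6)² = 2.778
te_I = (1 + 4·2 + 3)/6 = 12/6 = 2; σ²_I = ((3−1)/6)² = 0.111

Forward pass:
ES_A = 0; EF_A = 7
ES_B = 0; EF_B = 3
ES_C = 7; EF_C = 7+6 = 13
ES_D = max(EF_A=7, EF_B=3) = 7; EF_D = 7+9 = 16
ES_E = 7; EF_E = 7+6 = 13
ES_F = 13; EF_F = 13+5 = 18
ES_G = max(EF_B=3, EF_E=13) = 13; EF_G = 13+8 = 21
ES_H = 13; EF_H = 13+7 = 20
ES_I = max(EF_C=13, EF_D=16, EF_F=18, EF_G=21, EF_H=20) = 21; EF_I = 21+2 = 23
Expected project duration μ = 23 days. Critical path: A → E → G → I.

Variance along critical path = 4.000 + 4.000 + 4.000 + 0.111 = 12.111; σ = √12.111 = 3.480 days.
Z = (20 − 23) / 3.480 = -0.862
P(T ≤ 20) = Φ(-0.862) ≈ 0.194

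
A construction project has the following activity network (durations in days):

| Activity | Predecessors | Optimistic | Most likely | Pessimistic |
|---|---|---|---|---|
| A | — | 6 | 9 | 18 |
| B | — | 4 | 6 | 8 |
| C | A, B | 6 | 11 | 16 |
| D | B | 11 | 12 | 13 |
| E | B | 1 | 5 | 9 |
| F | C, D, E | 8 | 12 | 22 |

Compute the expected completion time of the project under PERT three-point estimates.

34 days

te_A = (6 + 4·9 + 18)/6 = 60/6 = 10
te_B = (4 + 4·6 + 8)/6 = 36/6 = 6
te_C = (6 + 4·11 + 16)/6 = 66/6 = 11
te_D = (11 + 4·12 + 13)/6 = 72/6 = 12
te_E = (1 + 4·5 + 9)/6 = 30/6 = 5
te_F = (8 + 4·12 + 22)/6 = 78/6 = 13

Forward pass:
ES_A = 0; EF_A = 10
ES_B = 0; EF_B = 6
ES_C = max(EF_A=10, EF_B=6) = 10; EF_C = 10+11 = 21
ES_D = 6; EF_D = 6+12 = 18
ES_E = 6; EF_E = 6+5 = 11
ES_F = max(EF_C=21, EF_D=18, EF_E=11) = 21; EF_F = 21+13 = 34
Expected project duration μ = 34 days. Critical path: A → C → F.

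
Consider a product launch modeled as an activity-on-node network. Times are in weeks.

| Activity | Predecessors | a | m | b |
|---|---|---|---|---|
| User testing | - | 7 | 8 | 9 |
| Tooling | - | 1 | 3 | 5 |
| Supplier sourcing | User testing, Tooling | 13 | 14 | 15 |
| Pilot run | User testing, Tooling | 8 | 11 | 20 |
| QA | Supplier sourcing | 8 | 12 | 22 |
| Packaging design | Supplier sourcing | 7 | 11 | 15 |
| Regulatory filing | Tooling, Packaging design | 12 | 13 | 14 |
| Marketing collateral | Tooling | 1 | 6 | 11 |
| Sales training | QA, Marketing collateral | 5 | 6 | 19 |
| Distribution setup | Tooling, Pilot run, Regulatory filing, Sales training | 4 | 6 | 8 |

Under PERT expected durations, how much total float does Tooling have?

5 weeks

te_User testing = (7 + 4·8 + 9)/6 = 48/6 = 8
te_Tooling = (1 + 4·3 + 5)/6 = 18/6 = 3
te_Supplier sourcing = (13 + 4·14 + 15)/6 = 84/6 = 14
te_Pilot run = (8 + 4·11 + 20)/6 = 72/6 = 12
te_QA = (8 + 4·12 + 22)/6 = 78/6 = 13
te_Packaging design = (7 + 4·11 + 15)/6 = 66/6 = 11
te_Regulatory filing = (12 + 4·13 + 14)/6 = 78/6 = 13
te_Marketing collateral = (1 + 4·6 + 11)/6 = 36/6 = 6
te_Sales training = (5 + 4·6 + 19)/6 = 48/6 = 8
te_Distribution setup = (4 + 4·6 + 8)/6 = 36/6 = 6

Forward pass:
ES_User testing = 0; EF_User testing = 8
ES_Tooling = 0; EF_Tooling = 3
ES_Supplier sourcing = max(EF_User testing=8, EF_Tooling=3) = 8; EF_Supplier sourcing = 8+14 = 22
ES_Pilot run = max(EF_User testing=8, EF_Tooling=3) = 8; EF_Pilot run = 8+12 = 20
ES_QA = 22; EF_QA = 22+13 = 35
ES_Packaging design = 22; EF_Packaging design = 22+11 = 33
ES_Regulatory filing = max(EF_Tooling=3, EF_Packaging design=33) = 33; EF_Regulatory filing = 33+13 = 46
ES_Marketing collateral = 3; EF_Marketing collateral = 3+6 = 9
ES_Sales training = max(EF_QA=35, EF_Marketing collateral=9) = 35; EF_Sales training = 35+8 = 43
ES_Distribution setup = max(EF_Tooling=3, EF_Pilot run=20, EF_Regulatory filing=46, EF_Sales training=43) = 46; EF_Distribution setup = 46+6 = 52
Expected project duration μ = 52 weeks. Critical path: User testing → Supplier sourcing → Packaging design → Regulatory filing → Distribution setup.

Backward pass:
LF_Distribution setup = 52; LS_Distribution setup = 52−6 = 46
LF_Sales training = LS_Distribution setup = 46; LS_Sales training = 46−8 = 38
LF_Marketing collateral = LS_Sales training = 38; LS_Marketing collateral = 38−6 = 32
LF_Regulatory filing = LS_Distribution setup = 46; LS_Regulatory filing = 46−13 = 33
LF_Packaging design = LS_Regulatory filing = 33; LS_Packaging design = 33−11 = 22
LF_QA = LS_Sales training = 38; LS_QA = 38−13 = 25
LF_Pilot run = LS_Distribution setup = 46; LS_Pilot run = 46−12 = 34
LF_Supplier sourcing = min(LS_QA=25, LS_Packaging design=22) = 22; LS_Supplier sourcing = 22−14 = 8
LF_Tooling = min(LS_Supplier sourcing=8, LS_Pilot run=34, LS_Regulatory filing=33, LS_Marketing collateral=32, LS_Distribution setup=46) = 8; LS_Tooling = 8−3 = 5
LF_User testing = min(LS_Supplier sourcing=8, LS_Pilot run=34) = 8; LS_User testing = 8−8 = 0
Slack_Tooling = LS_Tooling − ES_Tooling = 5 − 0 = 5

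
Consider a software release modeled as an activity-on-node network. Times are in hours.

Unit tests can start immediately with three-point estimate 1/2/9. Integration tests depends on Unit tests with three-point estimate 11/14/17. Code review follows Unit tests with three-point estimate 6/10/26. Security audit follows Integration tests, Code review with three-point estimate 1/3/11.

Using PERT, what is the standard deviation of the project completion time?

2.36 hours

te_Unit tests = (1 + 4·2 + 9)/6 = 18/6 = 3; σ²_Unit tests = ((9−1)/6)² = 1.778
te_Integration tests = (11 + 4·14 + 17)/6 = 84/6 = 14; σ²_Integration tests = ((17−11)/6)² = 1.000
te_Code review = (6 + 4·10 + 26)/6 = 72/6 = 12; σ²_Code review = ((26−6)/6)² = 11.111
te_Security audit = (1 + 4·3 + 11)/6 = 24/6 = 4; σ²_Security audit = ((11−1)/6)² = 2.778

Forward pass:
ES_Unit tests = 0; EF_Unit tests = 3
ES_Integration tests = 3; EF_Integration tests = 3+14 = 17
ES_Code review = 3; EF_Code review = 3+12 = 15
ES_Security audit = max(EF_Integration tests=17, EF_Code review=15) = 17; EF_Security audit = 17+4 = 21
Expected project duration μ = 21 hours. Critical path: Unit tests → Integration tests → Security audit.

Variance along critical path = 1.778 + 1.000 + 2.778 = 5.556
σ = √5.556 = 2.357 hours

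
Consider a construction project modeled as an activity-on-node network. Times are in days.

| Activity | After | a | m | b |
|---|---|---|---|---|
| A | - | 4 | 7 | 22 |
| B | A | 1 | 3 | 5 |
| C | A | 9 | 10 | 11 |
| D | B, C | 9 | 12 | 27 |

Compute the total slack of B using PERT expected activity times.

7 days

te_A = (4 + 4·7 + 22)/6 = 54/6 = 9
te_B = (1 + 4·3 + 5)/6 = 18/6 = 3
te_C = (9 + 4·10 + 11)/6 = 60/6 = 10
te_D = (9 + 4·12 + 27)/6 = 84/6 = 14

Forward pass:
ES_A = 0; EF_A = 9
ES_B = 9; EF_B = 9+3 = 12
ES_C = 9; EF_C = 9+10 = 19
ES_D = max(EF_B=12, EF_C=19) = 19; EF_D = 19+14 = 33
Expected project duration μ = 33 days. Critical path: A → C → D.

Backward pass:
LF_D = 33; LS_D = 33−14 = 19
LF_C = LS_D = 19; LS_C = 19−10 = 9
LF_B = LS_D = 19; LS_B = 19−3 = 16
LF_A = min(LS_B=16, LS_C=9) = 9; LS_A = 9−9 = 0
Slack_B = LS_B − ES_B = 16 − 9 = 7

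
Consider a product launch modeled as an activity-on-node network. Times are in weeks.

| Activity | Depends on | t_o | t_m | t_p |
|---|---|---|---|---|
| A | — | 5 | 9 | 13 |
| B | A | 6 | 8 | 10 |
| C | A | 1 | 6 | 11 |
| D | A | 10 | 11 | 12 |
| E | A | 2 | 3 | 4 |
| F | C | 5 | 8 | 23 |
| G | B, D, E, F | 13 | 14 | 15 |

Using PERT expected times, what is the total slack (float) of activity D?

5 weeks

te_A = (5 + 4·9 + 13)/6 = 54/6 = 9
te_B = (6 + 4·8 + 10)/6 = 48/6 = 8
te_C = (1 + 4·6 + 11)/6 = 36/6 = 6
te_D = (10 + 4·11 + 12)/6 = 66/6 = 11
te_E = (2 + 4·3 + 4)/6 = 18/6 = 3
te_F = (5 + 4·8 + 23)/6 = 60/6 = 10
te_G = (13 + 4·14 + 15)/6 = 84/6 = 14

Forward pass:
ES_A = 0; EF_A = 9
ES_B = 9; EF_B = 9+8 = 17
ES_C = 9; EF_C = 9+6 = 15
ES_D = 9; EF_D = 9+11 = 20
ES_E = 9; EF_E = 9+3 = 12
ES_F = 15; EF_F = 15+10 = 25
ES_G = max(EF_B=17, EF_D=20, EF_E=12, EF_F=25) = 25; EF_G = 25+14 = 39
Expected project duration μ = 39 weeks. Critical path: A → C → F → G.

Backward pass:
LF_G = 39; LS_G = 39−14 = 25
LF_F = LS_G = 25; LS_F = 25−10 = 15
LF_E = LS_G = 25; LS_E = 25−3 = 22
LF_D = LS_G = 25; LS_D = 25−11 = 14
LF_C = LS_F = 15; LS_C = 15−6 = 9
LF_B = LS_G = 25; LS_B = 25−8 = 17
LF_A = min(LS_B=17, LS_C=9, LS_D=14, LS_E=22) = 9; LS_A = 9−9 = 0
Slack_D = LS_D − ES_D = 14 − 9 = 5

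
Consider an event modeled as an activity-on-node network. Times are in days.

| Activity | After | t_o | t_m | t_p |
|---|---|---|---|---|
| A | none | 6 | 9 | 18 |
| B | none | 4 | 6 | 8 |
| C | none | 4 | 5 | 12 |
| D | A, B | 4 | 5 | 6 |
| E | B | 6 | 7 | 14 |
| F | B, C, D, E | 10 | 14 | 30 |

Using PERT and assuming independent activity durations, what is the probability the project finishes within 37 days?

te_A = (6 + 4·9 + 18)/6 = 60/6 = 10; σ²_A = ((18−6)/6)² = 4.000
te_B = (4 + 4·6 + 8)/6 = 36/6 = 6; σ²_B = ((8−4)/6)² = 0.444
te_C = (4 + 4·5 + 12)/6 = 36/6 = 6; σ²_C = ((12−4)/6)² = 1.778
te_D = (4 + 4·5 + 6)/6 = 30/6 = 5; σ²_D = ((6−4)/6)² = 0.111
te_E = (6 + 4·7 + 14)/6 = 48/6 = 8; σ²_E = ((14−6)/6)² = 1.778
te_F = (10 + 4·14 + 30)/6 = 96/6 = 16; σ²_F = ((30−10)/6)² = 11.111

Forward pass:
ES_A = 0; EF_A = 10
ES_B = 0; EF_B = 6
ES_C = 0; EF_C = 6
ES_D = max(EF_A=10, EF_B=6) = 10; EF_D = 10+5 = 15
ES_E = 6; EF_E = 6+8 = 14
ES_F = max(EF_B=6, EF_C=6, EF_D=15, EF_E=14) = 15; EF_F = 15+16 = 31
Expected project duration μ = 31 days. Critical path: A → D → F.

Variance along critical path = 4.000 + 0.111 + 11.111 = 15.222; σ = √15.222 = 3.902 days.
Z = (37 − 31) / 3.902 = 1.538
P(T ≤ 37) = Φ(1.538) ≈ 0.938

0.938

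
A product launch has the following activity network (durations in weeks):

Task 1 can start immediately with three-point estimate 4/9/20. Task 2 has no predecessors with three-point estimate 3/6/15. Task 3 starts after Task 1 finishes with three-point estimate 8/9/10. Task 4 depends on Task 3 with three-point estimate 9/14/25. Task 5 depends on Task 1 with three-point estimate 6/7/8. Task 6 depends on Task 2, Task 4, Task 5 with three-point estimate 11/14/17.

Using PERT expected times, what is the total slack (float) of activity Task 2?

27 weeks

te_Task 1 = (4 + 4·9 + 20)/6 = 60/6 = 10
te_Task 2 = (3 + 4·6 + 15)/6 = 42/6 = 7
te_Task 3 = (8 + 4·9 + 10)/6 = 54/6 = 9
te_Task 4 = (9 + 4·14 + 25)/6 = 90/6 = 15
te_Task 5 = (6 + 4·7 + 8)/6 = 42/6 = 7
te_Task 6 = (11 + 4·14 + 17)/6 = 84/6 = 14

Forward pass:
ES_Task 1 = 0; EF_Task 1 = 10
ES_Task 2 = 0; EF_Task 2 = 7
ES_Task 3 = 10; EF_Task 3 = 10+9 = 19
ES_Task 4 = 19; EF_Task 4 = 19+15 = 34
ES_Task 5 = 10; EF_Task 5 = 10+7 = 17
ES_Task 6 = max(EF_Task 2=7, EF_Task 4=34, EF_Task 5=17) = 34; EF_Task 6 = 34+14 = 48
Expected project duration μ = 48 weeks. Critical path: Task 1 → Task 3 → Task 4 → Task 6.

Backward pass:
LF_Task 6 = 48; LS_Task 6 = 48−14 = 34
LF_Task 5 = LS_Task 6 = 34; LS_Task 5 = 34−7 = 27
LF_Task 4 = LS_Task 6 = 34; LS_Task 4 = 34−15 = 19
LF_Task 3 = LS_Task 4 = 19; LS_Task 3 = 19−9 = 10
LF_Task 2 = LS_Task 6 = 34; LS_Task 2 = 34−7 = 27
LF_Task 1 = min(LS_Task 3=10, LS_Task 5=27) = 10; LS_Task 1 = 10−10 = 0
Slack_Task 2 = LS_Task 2 − ES_Task 2 = 27 − 0 = 27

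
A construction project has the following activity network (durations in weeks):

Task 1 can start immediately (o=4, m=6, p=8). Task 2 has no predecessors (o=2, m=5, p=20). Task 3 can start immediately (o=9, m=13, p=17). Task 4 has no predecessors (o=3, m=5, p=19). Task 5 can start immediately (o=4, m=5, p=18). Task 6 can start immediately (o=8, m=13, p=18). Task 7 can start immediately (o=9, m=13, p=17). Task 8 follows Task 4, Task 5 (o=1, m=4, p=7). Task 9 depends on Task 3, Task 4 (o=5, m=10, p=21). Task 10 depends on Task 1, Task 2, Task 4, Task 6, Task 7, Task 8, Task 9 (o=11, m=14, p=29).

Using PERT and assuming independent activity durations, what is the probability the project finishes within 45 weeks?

0.881

te_Task 1 = (4 + 4·6 + 8)/6 = 36/6 = 6; σ²_Task 1 = ((8−4)/6)² = 0.444
te_Task 2 = (2 + 4·5 + 20)/6 = 42/6 = 7; σ²_Task 2 = ((20−2)/6)² = 9.000
te_Task 3 = (9 + 4·13 + 17)/6 = 78/6 = 13; σ²_Task 3 = ((17−9)/6)² = 1.778
te_Task 4 = (3 + 4·5 + 19)/6 = 42/6 = 7; σ²_Task 4 = ((19−3)/6)² = 7.111
te_Task 5 = (4 + 4·5 + 18)/6 = 42/6 = 7; σ²_Task 5 = ((18−4)/6)² = 5.444
te_Task 6 = (8 + 4·13 + 18)/6 = 78/6 = 13; σ²_Task 6 = ((18−8)/6)² = 2.778
te_Task 7 = (9 + 4·13 + 17)/6 = 78/6 = 13; σ²_Task 7 = ((17−9)/6)² = 1.778
te_Task 8 = (1 + 4·4 + 7)/6 = 24/6 = 4; σ²_Task 8 = ((7−1)/6)² = 1.000
te_Task 9 = (5 + 4·10 + 21)/6 = 66/6 = 11; σ²_Task 9 = ((21−5)/6)² = 7.111
te_Task 10 = (11 + 4·14 + 29)/6 = 96/6 = 16; σ²_Task 10 = ((29−11)/6)² = 9.000

Forward pass:
ES_Task 1 = 0; EF_Task 1 = 6
ES_Task 2 = 0; EF_Task 2 = 7
ES_Task 3 = 0; EF_Task 3 = 13
ES_Task 4 = 0; EF_Task 4 = 7
ES_Task 5 = 0; EF_Task 5 = 7
ES_Task 6 = 0; EF_Task 6 = 13
ES_Task 7 = 0; EF_Task 7 = 13
ES_Task 8 = max(EF_Task 4=7, EF_Task 5=7) = 7; EF_Task 8 = 7+4 = 11
ES_Task 9 = max(EF_Task 3=13, EF_Task 4=7) = 13; EF_Task 9 = 13+11 = 24
ES_Task 10 = max(EF_Task 1=6, EF_Task 2=7, EF_Task 4=7, EF_Task 6=13, EF_Task 7=13, EF_Task 8=11, EF_Task 9=24) = 24; EF_Task 10 = 24+16 = 40
Expected project duration μ = 40 weeks. Critical path: Task 3 → Task 9 → Task 10.

Variance along critical path = 1.778 + 7.111 + 9.000 = 17.889; σ = √17.889 = 4.230 weeks.
Z = (45 − 40) / 4.230 = 1.182
P(T ≤ 45) = Φ(1.182) ≈ 0.881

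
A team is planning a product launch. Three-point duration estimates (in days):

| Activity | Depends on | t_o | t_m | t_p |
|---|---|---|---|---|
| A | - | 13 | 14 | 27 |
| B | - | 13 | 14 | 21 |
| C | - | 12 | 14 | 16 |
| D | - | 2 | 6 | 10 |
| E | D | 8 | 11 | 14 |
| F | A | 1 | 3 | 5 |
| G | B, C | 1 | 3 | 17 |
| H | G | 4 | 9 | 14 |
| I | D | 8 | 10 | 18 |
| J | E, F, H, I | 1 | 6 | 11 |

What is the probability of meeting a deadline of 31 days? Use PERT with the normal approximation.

0.146

te_A = (13 + 4·14 + 27)/6 = 96/6 = 16; σ²_A = ((27−13)/6)² = 5.444
te_B = (13 + 4·14 + 21)/6 = 90/6 = 15; σ²_B = ((21−13)/6)² = 1.778
te_C = (12 + 4·14 + 16)/6 = 84/6 = 14; σ²_C = ((16−12)/6)² = 0.444
te_D = (2 + 4·6 + 10)/6 = 36/6 = 6; σ²_D = ((10−2)/6)² = 1.778
te_E = (8 + 4·11 + 14)/6 = 66/6 = 11; σ²_E = ((14−8)/6)² = 1.000
te_F = (1 + 4·3 + 5)/6 = 18/6 = 3; σ²_F = ((5−1)/6)² = 0.444
te_G = (1 + 4·3 + 17)/6 = 30/6 = 5; σ²_G = ((17−1)/6)² = 7.111
te_H = (4 + 4·9 + 14)/6 = 54/6 = 9; σ²_H = ((14−4)/6)² = 2.778
te_I = (8 + 4·10 + 18)/6 = 66/6 = 11; σ²_I = ((18−8)/6)² = 2.778
te_J = (1 + 4·6 + 11)/6 = 36/6 = 6; σ²_J = ((11−1)/6)² = 2.778

Forward pass:
ES_A = 0; EF_A = 16
ES_B = 0; EF_B = 15
ES_C = 0; EF_C = 14
ES_D = 0; EF_D = 6
ES_E = 6; EF_E = 6+11 = 17
ES_F = 16; EF_F = 16+3 = 19
ES_G = max(EF_B=15, EF_C=14) = 15; EF_G = 15+5 = 20
ES_H = 20; EF_H = 20+9 = 29
ES_I = 6; EF_I = 6+11 = 17
ES_J = max(EF_E=17, EF_F=19, EF_H=29, EF_I=17) = 29; EF_J = 29+6 = 35
Expected project duration μ = 35 days. Critical path: B → G → H → J.

Variance along critical path = 1.778 + 7.111 + 2.778 + 2.778 = 14.444; σ = √14.444 = 3.801 days.
Z = (31 − 35) / 3.801 = -1.052
P(T ≤ 31) = Φ(-1.052) ≈ 0.146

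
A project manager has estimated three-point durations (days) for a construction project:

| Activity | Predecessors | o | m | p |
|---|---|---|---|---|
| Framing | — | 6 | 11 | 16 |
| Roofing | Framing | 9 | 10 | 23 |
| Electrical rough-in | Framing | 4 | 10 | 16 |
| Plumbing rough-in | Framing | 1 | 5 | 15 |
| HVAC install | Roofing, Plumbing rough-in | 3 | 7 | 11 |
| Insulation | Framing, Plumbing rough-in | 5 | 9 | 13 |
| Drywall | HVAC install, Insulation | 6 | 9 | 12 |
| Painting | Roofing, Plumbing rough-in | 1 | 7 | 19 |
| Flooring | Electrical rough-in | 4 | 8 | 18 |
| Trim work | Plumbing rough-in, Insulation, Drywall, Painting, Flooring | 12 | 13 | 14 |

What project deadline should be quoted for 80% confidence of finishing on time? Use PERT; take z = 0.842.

54.8 days

te_Framing = (6 + 4·11 + 16)/6 = 66/6 = 11; σ²_Framing = ((16−6)/6)² = 2.778
te_Roofing = (9 + 4·10 + 23)/6 = 72/6 = 12; σ²_Roofing = ((23−9)/6)² = 5.444
te_Electrical rough-in = (4 + 4·10 + 16)/6 = 60/6 = 10; σ²_Electrical rough-in = ((16−4)/6)² = 4.000
te_Plumbing rough-in = (1 + 4·5 + 15)/6 = 36/6 = 6; σ²_Plumbing rough-in = ((15−1)/6)² = 5.444
te_HVAC install = (3 + 4·7 + 11)/6 = 42/6 = 7; σ²_HVAC install = ((11−3)/6)² = 1.778
te_Insulation = (5 + 4·9 + 13)/6 = 54/6 = 9; σ²_Insulation = ((13−5)/6)² = 1.778
te_Drywall = (6 + 4·9 + 12)/6 = 54/6 = 9; σ²_Drywall = ((12−6)/6)² = 1.000
te_Painting = (1 + 4·7 + 19)/6 = 48/6 = 8; σ²_Painting = ((19−1)/6)² = 9.000
te_Flooring = (4 + 4·8 + 18)/6 = 54/6 = 9; σ²_Flooring = ((18−4)/6)² = 5.444
te_Trim work = (12 + 4·13 + 14)/6 = 78/6 = 13; σ²_Trim work = ((14−12)/6)² = 0.111

Forward pass:
ES_Framing = 0; EF_Framing = 11
ES_Roofing = 11; EF_Roofing = 11+12 = 23
ES_Electrical rough-in = 11; EF_Electrical rough-in = 11+10 = 21
ES_Plumbing rough-in = 11; EF_Plumbing rough-in = 11+6 = 17
ES_HVAC install = max(EF_Roofing=23, EF_Plumbing rough-in=17) = 23; EF_HVAC install = 23+7 = 30
ES_Insulation = max(EF_Framing=11, EF_Plumbing rough-in=17) = 17; EF_Insulation = 17+9 = 26
ES_Drywall = max(EF_HVAC install=30, EF_Insulation=26) = 30; EF_Drywall = 30+9 = 39
ES_Painting = max(EF_Roofing=23, EF_Plumbing rough-in=17) = 23; EF_Painting = 23+8 = 31
ES_Flooring = 21; EF_Flooring = 21+9 = 30
ES_Trim work = max(EF_Plumbing rough-in=17, EF_Insulation=26, EF_Drywall=39, EF_Painting=31, EF_Flooring=30) = 39; EF_Trim work = 39+13 = 52
Expected project duration μ = 52 days. Critical path: Framing → Roofing → HVAC install → Drywall → Trim work.

Variance along critical path = 2.778 + 5.444 + 1.778 + 1.000 + 0.111 = 11.111; σ = 3.333 days.
D = μ + z·σ = 52 + 0.842·3.333 = 54.8 days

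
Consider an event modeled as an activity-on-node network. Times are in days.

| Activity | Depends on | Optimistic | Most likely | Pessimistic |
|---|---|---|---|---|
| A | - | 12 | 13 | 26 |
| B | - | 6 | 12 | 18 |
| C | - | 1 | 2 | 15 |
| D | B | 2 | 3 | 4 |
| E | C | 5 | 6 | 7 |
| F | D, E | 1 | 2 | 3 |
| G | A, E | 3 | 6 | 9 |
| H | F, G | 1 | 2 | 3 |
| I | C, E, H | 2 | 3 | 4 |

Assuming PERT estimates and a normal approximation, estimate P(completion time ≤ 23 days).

0.123

te_A = (12 + 4·13 + 26)/6 = 90/6 = 15; σ²_A = ((26−12)/6)² = 5.444
te_B = (6 + 4·12 + 18)/6 = 72/6 = 12; σ²_B = ((18−6)/6)² = 4.000
te_C = (1 + 4·2 + 15)/6 = 24/6 = 4; σ²_C = ((15−1)/6)² = 5.444
te_D = (2 + 4·3 + 4)/6 = 18/6 = 3; σ²_D = ((4−2)/6)² = 0.111
te_E = (5 + 4·6 + 7)/6 = 36/6 = 6; σ²_E = ((7−5)/6)² = 0.111
te_F = (1 + 4·2 + 3)/6 = 12/6 = 2; σ²_F = ((3−1)/6)² = 0.111
te_G = (3 + 4·6 + 9)/6 = 36/6 = 6; σ²_G = ((9−3)/6)² = 1.000
te_H = (1 + 4·2 + 3)/6 = 12/6 = 2; σ²_H = ((3−1)/6)² = 0.111
te_I = (2 + 4·3 + 4)/6 = 18/6 = 3; σ²_I = ((4−2)/6)² = 0.111

Forward pass:
ES_A = 0; EF_A = 15
ES_B = 0; EF_B = 12
ES_C = 0; EF_C = 4
ES_D = 12; EF_D = 12+3 = 15
ES_E = 4; EF_E = 4+6 = 10
ES_F = max(EF_D=15, EF_E=10) = 15; EF_F = 15+2 = 17
ES_G = max(EF_A=15, EF_E=10) = 15; EF_G = 15+6 = 21
ES_H = max(EF_F=17, EF_G=21) = 21; EF_H = 21+2 = 23
ES_I = max(EF_C=4, EF_E=10, EF_H=23) = 23; EF_I = 23+3 = 26
Expected project duration μ = 26 days. Critical path: A → G → H → I.

Variance along critical path = 5.444 + 1.000 + 0.111 + 0.111 = 6.667; σ = √6.667 = 2.582 days.
Z = (23 − 26) / 2.582 = -1.162
P(T ≤ 23) = Φ(-1.162) ≈ 0.123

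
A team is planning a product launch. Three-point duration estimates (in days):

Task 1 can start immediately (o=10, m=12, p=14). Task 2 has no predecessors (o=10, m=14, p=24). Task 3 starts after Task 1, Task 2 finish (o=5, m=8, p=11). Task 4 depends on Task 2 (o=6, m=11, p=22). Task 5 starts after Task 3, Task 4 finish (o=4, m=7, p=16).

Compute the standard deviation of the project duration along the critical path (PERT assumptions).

4.07 days

te_Task 1 = (10 + 4·12 + 14)/6 = 72/6 = 12; σ²_Task 1 = ((14−10)/6)² = 0.444
te_Task 2 = (10 + 4·14 + 24)/6 = 90/6 = 15; σ²_Task 2 = ((24−10)/6)² = 5.444
te_Task 3 = (5 + 4·8 + 11)/6 = 48/6 = 8; σ²_Task 3 = ((11−5)/6)² = 1.000
te_Task 4 = (6 + 4·11 + 22)/6 = 72/6 = 12; σ²_Task 4 = ((22−6)/6)² = 7.111
te_Task 5 = (4 + 4·7 + 16)/6 = 48/6 = 8; σ²_Task 5 = ((16−4)/6)² = 4.000

Forward pass:
ES_Task 1 = 0; EF_Task 1 = 12
ES_Task 2 = 0; EF_Task 2 = 15
ES_Task 3 = max(EF_Task 1=12, EF_Task 2=15) = 15; EF_Task 3 = 15+8 = 23
ES_Task 4 = 15; EF_Task 4 = 15+12 = 27
ES_Task 5 = max(EF_Task 3=23, EF_Task 4=27) = 27; EF_Task 5 = 27+8 = 35
Expected project duration μ = 35 days. Critical path: Task 2 → Task 4 → Task 5.

Variance along critical path = 5.444 + 7.111 + 4.000 = 16.556
σ = √16.556 = 4.069 days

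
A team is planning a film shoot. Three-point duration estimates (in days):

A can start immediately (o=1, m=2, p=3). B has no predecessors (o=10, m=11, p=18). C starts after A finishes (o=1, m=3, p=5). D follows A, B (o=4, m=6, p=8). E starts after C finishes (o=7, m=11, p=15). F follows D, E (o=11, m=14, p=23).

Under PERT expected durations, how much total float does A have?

2 days

te_A = (1 + 4·2 + 3)/6 = 12/6 = 2
te_B = (10 + 4·11 + 18)/6 = 72/6 = 12
te_C = (1 + 4·3 + 5)/6 = 18/6 = 3
te_D = (4 + 4·6 + 8)/6 = 36/6 = 6
te_E = (7 + 4·11 + 15)/6 = 66/6 = 11
te_F = (11 + 4·14 + 23)/6 = 90/6 = 15

Forward pass:
ES_A = 0; EF_A = 2
ES_B = 0; EF_B = 12
ES_C = 2; EF_C = 2+3 = 5
ES_D = max(EF_A=2, EF_B=12) = 12; EF_D = 12+6 = 18
ES_E = 5; EF_E = 5+11 = 16
ES_F = max(EF_D=18, EF_E=16) = 18; EF_F = 18+15 = 33
Expected project duration μ = 33 days. Critical path: B → D → F.

Backward pass:
LF_F = 33; LS_F = 33−15 = 18
LF_E = LS_F = 18; LS_E = 18−11 = 7
LF_D = LS_F = 18; LS_D = 18−6 = 12
LF_C = LS_E = 7; LS_C = 7−3 = 4
LF_B = LS_D = 12; LS_B = 12−12 = 0
LF_A = min(LS_C=4, LS_D=12) = 4; LS_A = 4−2 = 2
Slack_A = LS_A − ES_A = 2 − 0 = 2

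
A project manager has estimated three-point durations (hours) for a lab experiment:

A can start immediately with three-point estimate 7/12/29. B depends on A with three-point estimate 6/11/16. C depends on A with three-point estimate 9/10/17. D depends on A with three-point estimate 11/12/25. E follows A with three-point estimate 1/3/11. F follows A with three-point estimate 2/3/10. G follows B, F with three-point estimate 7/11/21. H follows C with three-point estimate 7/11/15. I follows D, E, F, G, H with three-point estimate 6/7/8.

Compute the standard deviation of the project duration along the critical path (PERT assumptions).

te_A = (7 + 4·12 + 29)/6 = 84/6 = 14; σ²_A = ((29−7)/6)² = 13.444
te_B = (6 + 4·11 + 16)/6 = 66/6 = 11; σ²_B = ((16−6)/6)² = 2.778
te_C = (9 + 4·10 + 17)/6 = 66/6 = 11; σ²_C = ((17−9)/6)² = 1.778
te_D = (11 + 4·12 + 25)/6 = 84/6 = 14; σ²_D = ((25−11)/6)² = 5.444
te_E = (1 + 4·3 + 11)/6 = 24/6 = 4; σ²_E = ((11−1)/6)² = 2.778
te_F = (2 + 4·3 + 10)/6 = 24/6 = 4; σ²_F = ((10−2)/6)² = 1.778
te_G = (7 + 4·11 + 21)/6 = 72/6 = 12; σ²_G = ((21−7)/6)² = 5.444
te_H = (7 + 4·11 + 15)/6 = 66/6 = 11; σ²_H = ((15−7)/6)² = 1.778
te_I = (6 + 4·7 + 8)/6 = 42/6 = 7; σ²_I = ((8−6)/6)² = 0.111

Forward pass:
ES_A = 0; EF_A = 14
ES_B = 14; EF_B = 14+11 = 25
ES_C = 14; EF_C = 14+11 = 25
ES_D = 14; EF_D = 14+14 = 28
ES_E = 14; EF_E = 14+4 = 18
ES_F = 14; EF_F = 14+4 = 18
ES_G = max(EF_B=25, EF_F=18) = 25; EF_G = 25+12 = 37
ES_H = 25; EF_H = 25+11 = 36
ES_I = max(EF_D=28, EF_E=18, EF_F=18, EF_G=37, EF_H=36) = 37; EF_I = 37+7 = 44
Expected project duration μ = 44 hours. Critical path: A → B → G → I.

Variance along critical path = 13.444 + 2.778 + 5.444 + 0.111 = 21.778
σ = √21.778 = 4.667 hours

4.67 hours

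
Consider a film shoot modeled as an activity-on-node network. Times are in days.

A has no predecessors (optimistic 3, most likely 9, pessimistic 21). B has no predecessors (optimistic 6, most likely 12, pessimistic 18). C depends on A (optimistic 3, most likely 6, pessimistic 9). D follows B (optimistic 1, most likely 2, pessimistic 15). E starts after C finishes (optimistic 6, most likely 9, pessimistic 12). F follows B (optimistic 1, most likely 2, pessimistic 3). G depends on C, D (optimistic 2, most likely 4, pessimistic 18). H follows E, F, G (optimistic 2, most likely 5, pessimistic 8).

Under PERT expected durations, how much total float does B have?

3 days

te_A = (3 + 4·9 + 21)/6 = 60/6 = 10
te_B = (6 + 4·12 + 18)/6 = 72/6 = 12
te_C = (3 + 4·6 + 9)/6 = 36/6 = 6
te_D = (1 + 4·2 + 15)/6 = 24/6 = 4
te_E = (6 + 4·9 + 12)/6 = 54/6 = 9
te_F = (1 + 4·2 + 3)/6 = 12/6 = 2
te_G = (2 + 4·4 + 18)/6 = 36/6 = 6
te_H = (2 + 4·5 + 8)/6 = 30/6 = 5

Forward pass:
ES_A = 0; EF_A = 10
ES_B = 0; EF_B = 12
ES_C = 10; EF_C = 10+6 = 16
ES_D = 12; EF_D = 12+4 = 16
ES_E = 16; EF_E = 16+9 = 25
ES_F = 12; EF_F = 12+2 = 14
ES_G = max(EF_C=16, EF_D=16) = 16; EF_G = 16+6 = 22
ES_H = max(EF_E=25, EF_F=14, EF_G=22) = 25; EF_H = 25+5 = 30
Expected project duration μ = 30 days. Critical path: A → C → E → H.

Backward pass:
LF_H = 30; LS_H = 30−5 = 25
LF_G = LS_H = 25; LS_G = 25−6 = 19
LF_F = LS_H = 25; LS_F = 25−2 = 23
LF_E = LS_H = 25; LS_E = 25−9 = 16
LF_D = LS_G = 19; LS_D = 19−4 = 15
LF_C = min(LS_E=16, LS_G=19) = 16; LS_C = 16−6 = 10
LF_B = min(LS_D=15, LS_F=23) = 15; LS_B = 15−12 = 3
LF_A = LS_C = 10; LS_A = 10−10 = 0
Slack_B = LS_B − ES_B = 3 − 0 = 3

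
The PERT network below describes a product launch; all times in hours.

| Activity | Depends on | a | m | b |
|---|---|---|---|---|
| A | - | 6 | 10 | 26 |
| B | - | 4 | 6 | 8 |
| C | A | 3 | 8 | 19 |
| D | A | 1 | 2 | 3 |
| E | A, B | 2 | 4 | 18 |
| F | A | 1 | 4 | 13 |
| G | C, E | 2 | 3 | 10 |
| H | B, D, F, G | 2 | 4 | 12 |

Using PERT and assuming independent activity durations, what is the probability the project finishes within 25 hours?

te_A = (6 + 4·10 + 26)/6 = 72/6 = 12; σ²_A = ((26−6)/6)² = 11.111
te_B = (4 + 4·6 + 8)/6 = 36/6 = 6; σ²_B = ((8−4)/6)² = 0.444
te_C = (3 + 4·8 + 19)/6 = 54/6 = 9; σ²_C = ((19−3)/6)² = 7.111
te_D = (1 + 4·2 + 3)/6 = 12/6 = 2; σ²_D = ((3−1)/6)² = 0.111
te_E = (2 + 4·4 + 18)/6 = 36/6 = 6; σ²_E = ((18−2)/6)² = 7.111
te_F = (1 + 4·4 + 13)/6 = 30/6 = 5; σ²_F = ((13−1)/6)² = 4.000
te_G = (2 + 4·3 + 10)/6 = 24/6 = 4; σ²_G = ((10−2)/6)² = 1.778
te_H = (2 + 4·4 + 12)/6 = 30/6 = 5; σ²_H = ((12−2)/6)² = 2.778

Forward pass:
ES_A = 0; EF_A = 12
ES_B = 0; EF_B = 6
ES_C = 12; EF_C = 12+9 = 21
ES_D = 12; EF_D = 12+2 = 14
ES_E = max(EF_A=12, EF_B=6) = 12; EF_E = 12+6 = 18
ES_F = 12; EF_F = 12+5 = 17
ES_G = max(EF_C=21, EF_E=18) = 21; EF_G = 21+4 = 25
ES_H = max(EF_B=6, EF_D=14, EF_F=17, EF_G=25) = 25; EF_H = 25+5 = 30
Expected project duration μ = 30 hours. Critical path: A → C → G → H.

Variance along critical path = 11.111 + 7.111 + 1.778 + 2.778 = 22.778; σ = √22.778 = 4.773 hours.
Z = (25 − 30) / 4.773 = -1.048
P(T ≤ 25) = Φ(-1.048) ≈ 0.147

0.147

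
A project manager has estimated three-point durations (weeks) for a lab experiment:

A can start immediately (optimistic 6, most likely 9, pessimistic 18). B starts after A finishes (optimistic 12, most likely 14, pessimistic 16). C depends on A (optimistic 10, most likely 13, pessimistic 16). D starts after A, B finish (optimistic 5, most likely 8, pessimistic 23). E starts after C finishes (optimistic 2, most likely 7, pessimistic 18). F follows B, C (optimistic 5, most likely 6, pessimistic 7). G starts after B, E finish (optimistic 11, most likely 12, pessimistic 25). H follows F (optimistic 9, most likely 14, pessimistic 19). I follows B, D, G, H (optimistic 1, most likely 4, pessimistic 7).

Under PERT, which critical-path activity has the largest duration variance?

te_A = (6 + 4·9 + 18)/6 = 60/6 = 10; σ²_A = ((18−6)/6)² = 4.000
te_B = (12 + 4·14 + 16)/6 = 84/6 = 14; σ²_B = ((16−12)/6)² = 0.444
te_C = (10 + 4·13 + 16)/6 = 78/6 = 13; σ²_C = ((16−10)/6)² = 1.000
te_D = (5 + 4·8 + 23)/6 = 60/6 = 10; σ²_D = ((23−5)/6)² = 9.000
te_E = (2 + 4·7 + 18)/6 = 48/6 = 8; σ²_E = ((18−2)/6)² = 7.111
te_F = (5 + 4·6 + 7)/6 = 36/6 = 6; σ²_F = ((7−5)/6)² = 0.111
te_G = (11 + 4·12 + 25)/6 = 84/6 = 14; σ²_G = ((25−11)/6)² = 5.444
te_H = (9 + 4·14 + 19)/6 = 84/6 = 14; σ²_H = ((19−9)/6)² = 2.778
te_I = (1 + 4·4 + 7)/6 = 24/6 = 4; σ²_I = ((7−1)/6)² = 1.000

Forward pass:
ES_A = 0; EF_A = 10
ES_B = 10; EF_B = 10+14 = 24
ES_C = 10; EF_C = 10+13 = 23
ES_D = max(EF_A=10, EF_B=24) = 24; EF_D = 24+10 = 34
ES_E = 23; EF_E = 23+8 = 31
ES_F = max(EF_B=24, EF_C=23) = 24; EF_F = 24+6 = 30
ES_G = max(EF_B=24, EF_E=31) = 31; EF_G = 31+14 = 45
ES_H = 30; EF_H = 30+14 = 44
ES_I = max(EF_B=24, EF_D=34, EF_G=45, EF_H=44) = 45; EF_I = 45+4 = 49
Expected project duration μ = 49 weeks. Critical path: A → C → E → G → I.

Variances on critical path: σ²_A=4.000, σ²_C=1.000, σ²_E=7.111, σ²_G=5.444, σ²_I=1.000.
Largest is σ²_E = 7.111.

E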